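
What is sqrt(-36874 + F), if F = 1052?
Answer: I*sqrt(35822) ≈ 189.27*I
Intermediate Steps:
sqrt(-36874 + F) = sqrt(-36874 + 1052) = sqrt(-35822) = I*sqrt(35822)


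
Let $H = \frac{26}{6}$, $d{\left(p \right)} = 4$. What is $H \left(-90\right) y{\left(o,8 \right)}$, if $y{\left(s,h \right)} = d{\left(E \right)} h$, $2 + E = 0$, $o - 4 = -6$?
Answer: $-12480$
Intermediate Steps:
$o = -2$ ($o = 4 - 6 = -2$)
$E = -2$ ($E = -2 + 0 = -2$)
$y{\left(s,h \right)} = 4 h$
$H = \frac{13}{3}$ ($H = 26 \cdot \frac{1}{6} = \frac{13}{3} \approx 4.3333$)
$H \left(-90\right) y{\left(o,8 \right)} = \frac{13}{3} \left(-90\right) 4 \cdot 8 = \left(-390\right) 32 = -12480$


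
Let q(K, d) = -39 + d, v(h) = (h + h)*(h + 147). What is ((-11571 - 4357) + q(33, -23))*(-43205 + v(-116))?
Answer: 805848030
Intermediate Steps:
v(h) = 2*h*(147 + h) (v(h) = (2*h)*(147 + h) = 2*h*(147 + h))
((-11571 - 4357) + q(33, -23))*(-43205 + v(-116)) = ((-11571 - 4357) + (-39 - 23))*(-43205 + 2*(-116)*(147 - 116)) = (-15928 - 62)*(-43205 + 2*(-116)*31) = -15990*(-43205 - 7192) = -15990*(-50397) = 805848030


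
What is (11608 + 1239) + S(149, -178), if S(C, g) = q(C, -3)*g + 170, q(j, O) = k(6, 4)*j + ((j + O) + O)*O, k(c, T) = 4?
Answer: -16709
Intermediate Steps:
q(j, O) = 4*j + O*(j + 2*O) (q(j, O) = 4*j + ((j + O) + O)*O = 4*j + ((O + j) + O)*O = 4*j + (j + 2*O)*O = 4*j + O*(j + 2*O))
S(C, g) = 170 + g*(18 + C) (S(C, g) = (2*(-3)**2 + 4*C - 3*C)*g + 170 = (2*9 + 4*C - 3*C)*g + 170 = (18 + 4*C - 3*C)*g + 170 = (18 + C)*g + 170 = g*(18 + C) + 170 = 170 + g*(18 + C))
(11608 + 1239) + S(149, -178) = (11608 + 1239) + (170 - 178*(18 + 149)) = 12847 + (170 - 178*167) = 12847 + (170 - 29726) = 12847 - 29556 = -16709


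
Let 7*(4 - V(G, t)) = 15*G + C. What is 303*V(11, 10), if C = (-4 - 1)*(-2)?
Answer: -6363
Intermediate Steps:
C = 10 (C = -5*(-2) = 10)
V(G, t) = 18/7 - 15*G/7 (V(G, t) = 4 - (15*G + 10)/7 = 4 - (10 + 15*G)/7 = 4 + (-10/7 - 15*G/7) = 18/7 - 15*G/7)
303*V(11, 10) = 303*(18/7 - 15/7*11) = 303*(18/7 - 165/7) = 303*(-21) = -6363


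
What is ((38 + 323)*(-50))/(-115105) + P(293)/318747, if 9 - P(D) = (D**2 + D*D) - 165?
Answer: -2797977334/7337874687 ≈ -0.38131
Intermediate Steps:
P(D) = 174 - 2*D**2 (P(D) = 9 - ((D**2 + D*D) - 165) = 9 - ((D**2 + D**2) - 165) = 9 - (2*D**2 - 165) = 9 - (-165 + 2*D**2) = 9 + (165 - 2*D**2) = 174 - 2*D**2)
((38 + 323)*(-50))/(-115105) + P(293)/318747 = ((38 + 323)*(-50))/(-115105) + (174 - 2*293**2)/318747 = (361*(-50))*(-1/115105) + (174 - 2*85849)*(1/318747) = -18050*(-1/115105) + (174 - 171698)*(1/318747) = 3610/23021 - 171524*1/318747 = 3610/23021 - 171524/318747 = -2797977334/7337874687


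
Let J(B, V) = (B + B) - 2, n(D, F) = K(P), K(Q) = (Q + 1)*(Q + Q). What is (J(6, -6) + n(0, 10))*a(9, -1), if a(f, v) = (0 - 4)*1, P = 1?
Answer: -56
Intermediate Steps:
K(Q) = 2*Q*(1 + Q) (K(Q) = (1 + Q)*(2*Q) = 2*Q*(1 + Q))
n(D, F) = 4 (n(D, F) = 2*1*(1 + 1) = 2*1*2 = 4)
a(f, v) = -4 (a(f, v) = -4*1 = -4)
J(B, V) = -2 + 2*B (J(B, V) = 2*B - 2 = -2 + 2*B)
(J(6, -6) + n(0, 10))*a(9, -1) = ((-2 + 2*6) + 4)*(-4) = ((-2 + 12) + 4)*(-4) = (10 + 4)*(-4) = 14*(-4) = -56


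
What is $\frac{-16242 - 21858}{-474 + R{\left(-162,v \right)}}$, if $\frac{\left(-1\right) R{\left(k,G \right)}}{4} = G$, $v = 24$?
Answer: $\frac{1270}{19} \approx 66.842$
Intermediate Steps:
$R{\left(k,G \right)} = - 4 G$
$\frac{-16242 - 21858}{-474 + R{\left(-162,v \right)}} = \frac{-16242 - 21858}{-474 - 96} = - \frac{38100}{-474 - 96} = - \frac{38100}{-570} = \left(-38100\right) \left(- \frac{1}{570}\right) = \frac{1270}{19}$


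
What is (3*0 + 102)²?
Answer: 10404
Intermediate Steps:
(3*0 + 102)² = (0 + 102)² = 102² = 10404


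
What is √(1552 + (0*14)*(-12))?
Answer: 4*√97 ≈ 39.395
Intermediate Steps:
√(1552 + (0*14)*(-12)) = √(1552 + 0*(-12)) = √(1552 + 0) = √1552 = 4*√97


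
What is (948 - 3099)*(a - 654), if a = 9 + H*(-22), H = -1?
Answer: 1340073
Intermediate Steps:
a = 31 (a = 9 - 1*(-22) = 9 + 22 = 31)
(948 - 3099)*(a - 654) = (948 - 3099)*(31 - 654) = -2151*(-623) = 1340073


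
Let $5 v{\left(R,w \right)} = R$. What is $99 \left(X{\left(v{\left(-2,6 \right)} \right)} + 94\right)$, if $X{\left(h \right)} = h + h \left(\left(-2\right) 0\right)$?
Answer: $\frac{46332}{5} \approx 9266.4$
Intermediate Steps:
$v{\left(R,w \right)} = \frac{R}{5}$
$X{\left(h \right)} = h$ ($X{\left(h \right)} = h + h 0 = h + 0 = h$)
$99 \left(X{\left(v{\left(-2,6 \right)} \right)} + 94\right) = 99 \left(\frac{1}{5} \left(-2\right) + 94\right) = 99 \left(- \frac{2}{5} + 94\right) = 99 \cdot \frac{468}{5} = \frac{46332}{5}$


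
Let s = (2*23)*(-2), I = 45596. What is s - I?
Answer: -45688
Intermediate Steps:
s = -92 (s = 46*(-2) = -92)
s - I = -92 - 1*45596 = -92 - 45596 = -45688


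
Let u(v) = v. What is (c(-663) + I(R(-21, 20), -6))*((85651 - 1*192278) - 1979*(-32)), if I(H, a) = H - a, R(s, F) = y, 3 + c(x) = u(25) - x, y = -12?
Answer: -29400021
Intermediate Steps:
c(x) = 22 - x (c(x) = -3 + (25 - x) = 22 - x)
R(s, F) = -12
(c(-663) + I(R(-21, 20), -6))*((85651 - 1*192278) - 1979*(-32)) = ((22 - 1*(-663)) + (-12 - 1*(-6)))*((85651 - 1*192278) - 1979*(-32)) = ((22 + 663) + (-12 + 6))*((85651 - 192278) + 63328) = (685 - 6)*(-106627 + 63328) = 679*(-43299) = -29400021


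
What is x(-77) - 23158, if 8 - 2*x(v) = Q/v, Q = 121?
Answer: -324145/14 ≈ -23153.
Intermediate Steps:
x(v) = 4 - 121/(2*v)
x(-77) - 23158 = (4 - 121/2/(-77)) - 23158 = (4 - 121/2*(-1/77)) - 23158 = (4 + 11/14) - 23158 = 67/14 - 23158 = -324145/14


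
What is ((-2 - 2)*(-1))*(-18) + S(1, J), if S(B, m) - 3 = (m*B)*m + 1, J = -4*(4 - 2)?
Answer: -4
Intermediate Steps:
J = -8 (J = -4*2 = -8)
S(B, m) = 4 + B*m² (S(B, m) = 3 + ((m*B)*m + 1) = 3 + ((B*m)*m + 1) = 3 + (B*m² + 1) = 3 + (1 + B*m²) = 4 + B*m²)
((-2 - 2)*(-1))*(-18) + S(1, J) = ((-2 - 2)*(-1))*(-18) + (4 + 1*(-8)²) = -4*(-1)*(-18) + (4 + 1*64) = 4*(-18) + (4 + 64) = -72 + 68 = -4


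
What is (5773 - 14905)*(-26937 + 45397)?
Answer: -168576720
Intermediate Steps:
(5773 - 14905)*(-26937 + 45397) = -9132*18460 = -168576720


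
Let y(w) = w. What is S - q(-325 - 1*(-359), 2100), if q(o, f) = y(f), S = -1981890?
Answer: -1983990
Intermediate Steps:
q(o, f) = f
S - q(-325 - 1*(-359), 2100) = -1981890 - 1*2100 = -1981890 - 2100 = -1983990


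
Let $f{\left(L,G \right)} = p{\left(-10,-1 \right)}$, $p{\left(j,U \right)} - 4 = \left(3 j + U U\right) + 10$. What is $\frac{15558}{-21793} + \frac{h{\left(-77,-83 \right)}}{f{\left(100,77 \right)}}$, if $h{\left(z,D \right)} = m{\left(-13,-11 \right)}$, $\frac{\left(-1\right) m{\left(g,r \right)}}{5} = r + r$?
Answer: $- \frac{526120}{65379} \approx -8.0472$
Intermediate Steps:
$m{\left(g,r \right)} = - 10 r$ ($m{\left(g,r \right)} = - 5 \left(r + r\right) = - 5 \cdot 2 r = - 10 r$)
$h{\left(z,D \right)} = 110$ ($h{\left(z,D \right)} = \left(-10\right) \left(-11\right) = 110$)
$p{\left(j,U \right)} = 14 + U^{2} + 3 j$ ($p{\left(j,U \right)} = 4 + \left(\left(3 j + U U\right) + 10\right) = 4 + \left(\left(3 j + U^{2}\right) + 10\right) = 4 + \left(\left(U^{2} + 3 j\right) + 10\right) = 4 + \left(10 + U^{2} + 3 j\right) = 14 + U^{2} + 3 j$)
$f{\left(L,G \right)} = -15$ ($f{\left(L,G \right)} = 14 + \left(-1\right)^{2} + 3 \left(-10\right) = 14 + 1 - 30 = -15$)
$\frac{15558}{-21793} + \frac{h{\left(-77,-83 \right)}}{f{\left(100,77 \right)}} = \frac{15558}{-21793} + \frac{110}{-15} = 15558 \left(- \frac{1}{21793}\right) + 110 \left(- \frac{1}{15}\right) = - \frac{15558}{21793} - \frac{22}{3} = - \frac{526120}{65379}$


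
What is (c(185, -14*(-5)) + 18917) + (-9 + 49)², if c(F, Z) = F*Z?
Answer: 33467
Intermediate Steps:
(c(185, -14*(-5)) + 18917) + (-9 + 49)² = (185*(-14*(-5)) + 18917) + (-9 + 49)² = (185*70 + 18917) + 40² = (12950 + 18917) + 1600 = 31867 + 1600 = 33467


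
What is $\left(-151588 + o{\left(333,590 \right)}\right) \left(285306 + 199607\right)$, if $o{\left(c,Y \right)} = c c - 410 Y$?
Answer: $-137035928887$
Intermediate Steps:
$o{\left(c,Y \right)} = c^{2} - 410 Y$
$\left(-151588 + o{\left(333,590 \right)}\right) \left(285306 + 199607\right) = \left(-151588 + \left(333^{2} - 241900\right)\right) \left(285306 + 199607\right) = \left(-151588 + \left(110889 - 241900\right)\right) 484913 = \left(-151588 - 131011\right) 484913 = \left(-282599\right) 484913 = -137035928887$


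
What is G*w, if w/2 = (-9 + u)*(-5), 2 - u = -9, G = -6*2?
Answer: 240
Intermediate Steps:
G = -12
u = 11 (u = 2 - 1*(-9) = 2 + 9 = 11)
w = -20 (w = 2*((-9 + 11)*(-5)) = 2*(2*(-5)) = 2*(-10) = -20)
G*w = -12*(-20) = 240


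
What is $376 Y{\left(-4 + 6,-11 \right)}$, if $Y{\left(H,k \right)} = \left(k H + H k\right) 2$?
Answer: $-33088$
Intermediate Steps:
$Y{\left(H,k \right)} = 4 H k$ ($Y{\left(H,k \right)} = \left(H k + H k\right) 2 = 2 H k 2 = 4 H k$)
$376 Y{\left(-4 + 6,-11 \right)} = 376 \cdot 4 \left(-4 + 6\right) \left(-11\right) = 376 \cdot 4 \cdot 2 \left(-11\right) = 376 \left(-88\right) = -33088$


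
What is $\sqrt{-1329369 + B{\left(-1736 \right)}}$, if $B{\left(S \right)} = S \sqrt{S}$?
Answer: $\sqrt{-1329369 - 3472 i \sqrt{434}} \approx 31.36 - 1153.4 i$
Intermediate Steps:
$B{\left(S \right)} = S^{\frac{3}{2}}$
$\sqrt{-1329369 + B{\left(-1736 \right)}} = \sqrt{-1329369 + \left(-1736\right)^{\frac{3}{2}}} = \sqrt{-1329369 - 3472 i \sqrt{434}}$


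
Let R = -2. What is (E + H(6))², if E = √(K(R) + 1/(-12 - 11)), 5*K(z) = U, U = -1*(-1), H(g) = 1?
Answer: 133/115 + 6*√230/115 ≈ 1.9478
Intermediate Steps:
U = 1
K(z) = ⅕ (K(z) = (⅕)*1 = ⅕)
E = 3*√230/115 (E = √(⅕ + 1/(-12 - 11)) = √(⅕ + 1/(-23)) = √(⅕ - 1/23) = √(18/115) = 3*√230/115 ≈ 0.39563)
(E + H(6))² = (3*√230/115 + 1)² = (1 + 3*√230/115)²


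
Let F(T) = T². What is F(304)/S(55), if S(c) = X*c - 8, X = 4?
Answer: 23104/53 ≈ 435.92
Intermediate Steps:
S(c) = -8 + 4*c (S(c) = 4*c - 8 = -8 + 4*c)
F(304)/S(55) = 304²/(-8 + 4*55) = 92416/(-8 + 220) = 92416/212 = 92416*(1/212) = 23104/53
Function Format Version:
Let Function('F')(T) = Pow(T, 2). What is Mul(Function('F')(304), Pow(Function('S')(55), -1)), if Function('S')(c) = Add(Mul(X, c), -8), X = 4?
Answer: Rational(23104, 53) ≈ 435.92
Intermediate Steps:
Function('S')(c) = Add(-8, Mul(4, c)) (Function('S')(c) = Add(Mul(4, c), -8) = Add(-8, Mul(4, c)))
Mul(Function('F')(304), Pow(Function('S')(55), -1)) = Mul(Pow(304, 2), Pow(Add(-8, Mul(4, 55)), -1)) = Mul(92416, Pow(Add(-8, 220), -1)) = Mul(92416, Pow(212, -1)) = Mul(92416, Rational(1, 212)) = Rational(23104, 53)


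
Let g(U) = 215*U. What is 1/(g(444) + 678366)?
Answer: 1/773826 ≈ 1.2923e-6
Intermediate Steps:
1/(g(444) + 678366) = 1/(215*444 + 678366) = 1/(95460 + 678366) = 1/773826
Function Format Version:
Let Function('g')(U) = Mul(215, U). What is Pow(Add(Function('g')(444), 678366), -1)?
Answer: Rational(1, 773826) ≈ 1.2923e-6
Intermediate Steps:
Pow(Add(Function('g')(444), 678366), -1) = Pow(Add(Mul(215, 444), 678366), -1) = Pow(Add(95460, 678366), -1) = Pow(773826, -1) = Rational(1, 773826)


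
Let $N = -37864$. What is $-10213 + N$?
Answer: $-48077$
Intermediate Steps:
$-10213 + N = -10213 - 37864 = -48077$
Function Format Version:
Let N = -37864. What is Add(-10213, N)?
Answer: -48077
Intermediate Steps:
Add(-10213, N) = Add(-10213, -37864) = -48077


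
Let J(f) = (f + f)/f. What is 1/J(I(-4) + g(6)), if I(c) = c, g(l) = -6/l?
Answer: ½ ≈ 0.50000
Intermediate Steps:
J(f) = 2 (J(f) = (2*f)/f = 2)
1/J(I(-4) + g(6)) = 1/2 = ½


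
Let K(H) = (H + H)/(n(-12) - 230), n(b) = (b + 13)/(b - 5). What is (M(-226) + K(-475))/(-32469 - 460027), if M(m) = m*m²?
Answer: 22572672593/963075928 ≈ 23.438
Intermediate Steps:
M(m) = m³
n(b) = (13 + b)/(-5 + b)
K(H) = -34*H/3911 (K(H) = (H + H)/((13 - 12)/(-5 - 12) - 230) = (2*H)/(1/(-17) - 230) = (2*H)/(-1/17*1 - 230) = (2*H)/(-1/17 - 230) = (2*H)/(-3911/17) = (2*H)*(-17/3911) = -34*H/3911)
(M(-226) + K(-475))/(-32469 - 460027) = ((-226)³ - 34/3911*(-475))/(-32469 - 460027) = (-11543176 + 16150/3911)/(-492496) = -45145345186/3911*(-1/492496) = 22572672593/963075928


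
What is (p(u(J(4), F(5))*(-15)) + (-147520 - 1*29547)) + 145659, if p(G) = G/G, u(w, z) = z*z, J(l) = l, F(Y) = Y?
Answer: -31407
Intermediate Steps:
u(w, z) = z²
p(G) = 1
(p(u(J(4), F(5))*(-15)) + (-147520 - 1*29547)) + 145659 = (1 + (-147520 - 1*29547)) + 145659 = (1 + (-147520 - 29547)) + 145659 = (1 - 177067) + 145659 = -177066 + 145659 = -31407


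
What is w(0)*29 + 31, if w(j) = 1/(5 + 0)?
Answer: 184/5 ≈ 36.800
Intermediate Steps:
w(j) = ⅕ (w(j) = 1/5 = ⅕)
w(0)*29 + 31 = (⅕)*29 + 31 = 29/5 + 31 = 184/5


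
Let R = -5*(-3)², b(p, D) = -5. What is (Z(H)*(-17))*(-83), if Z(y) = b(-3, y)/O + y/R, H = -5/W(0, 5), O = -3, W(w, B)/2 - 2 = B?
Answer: 297721/126 ≈ 2362.9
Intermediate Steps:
W(w, B) = 4 + 2*B
R = -45 (R = -5*9 = -45)
H = -5/14 (H = -5/(4 + 2*5) = -5/(4 + 10) = -5/14 ≈ -0.35714)
Z(y) = 5/3 - y/45 (Z(y) = -5/(-3) + y/(-45) = -5*(-⅓) + y*(-1/45) = 5/3 - y/45)
(Z(H)*(-17))*(-83) = ((5/3 - 1/45*(-5/14))*(-17))*(-83) = ((5/3 + 1/126)*(-17))*(-83) = ((211/126)*(-17))*(-83) = -3587/126*(-83) = 297721/126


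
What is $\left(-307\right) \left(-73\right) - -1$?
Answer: $22412$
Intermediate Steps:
$\left(-307\right) \left(-73\right) - -1 = 22411 + \left(-5 + 6\right) = 22411 + 1 = 22412$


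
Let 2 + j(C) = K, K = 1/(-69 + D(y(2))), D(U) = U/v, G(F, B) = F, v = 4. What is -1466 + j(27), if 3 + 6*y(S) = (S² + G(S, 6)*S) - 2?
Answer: -808876/551 ≈ -1468.0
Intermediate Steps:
y(S) = -⅚ + S²/3 (y(S) = -½ + ((S² + S*S) - 2)/6 = -½ + ((S² + S²) - 2)/6 = -½ + (2*S² - 2)/6 = -½ + (-2 + 2*S²)/6 = -½ + (-⅓ + S²/3) = -⅚ + S²/3)
D(U) = U/4
K = -8/551 (K = 1/(-69 + (-⅚ + (⅓)*2²)/4) = 1/(-69 + (-⅚ + (⅓)*4)/4) = 1/(-69 + (-⅚ + 4/3)/4) = 1/(-69 + (¼)*(½)) = 1/(-69 + ⅛) = 1/(-551/8) = -8/551 ≈ -0.014519)
j(C) = -1110/551 (j(C) = -2 - 8/551 = -1110/551)
-1466 + j(27) = -1466 - 1110/551 = -808876/551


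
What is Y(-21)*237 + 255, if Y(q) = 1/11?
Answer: 3042/11 ≈ 276.55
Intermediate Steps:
Y(q) = 1/11
Y(-21)*237 + 255 = (1/11)*237 + 255 = 237/11 + 255 = 3042/11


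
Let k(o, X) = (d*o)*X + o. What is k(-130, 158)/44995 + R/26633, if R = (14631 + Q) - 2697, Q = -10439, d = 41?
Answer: -4472981877/239670367 ≈ -18.663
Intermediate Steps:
k(o, X) = o + 41*X*o (k(o, X) = (41*o)*X + o = 41*X*o + o = o + 41*X*o)
R = 1495 (R = (14631 - 10439) - 2697 = 4192 - 2697 = 1495)
k(-130, 158)/44995 + R/26633 = -130*(1 + 41*158)/44995 + 1495/26633 = -130*(1 + 6478)*(1/44995) + 1495*(1/26633) = -130*6479*(1/44995) + 1495/26633 = -842270*1/44995 + 1495/26633 = -168454/8999 + 1495/26633 = -4472981877/239670367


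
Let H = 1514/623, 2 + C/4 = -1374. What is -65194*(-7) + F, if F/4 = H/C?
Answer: 195605990635/428624 ≈ 4.5636e+5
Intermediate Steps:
C = -5504 (C = -8 + 4*(-1374) = -8 - 5496 = -5504)
H = 1514/623 (H = 1514*(1/623) = 1514/623 ≈ 2.4302)
F = -757/428624 (F = 4*((1514/623)/(-5504)) = 4*((1514/623)*(-1/5504)) = 4*(-757/1714496) = -757/428624 ≈ -0.0017661)
-65194*(-7) + F = -65194*(-7) - 757/428624 = -881*(-518) - 757/428624 = 456358 - 757/428624 = 195605990635/428624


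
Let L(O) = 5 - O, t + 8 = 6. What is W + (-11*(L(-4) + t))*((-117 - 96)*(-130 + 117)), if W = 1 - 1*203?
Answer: -213415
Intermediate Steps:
t = -2 (t = -8 + 6 = -2)
W = -202 (W = 1 - 203 = -202)
W + (-11*(L(-4) + t))*((-117 - 96)*(-130 + 117)) = -202 + (-11*((5 - 1*(-4)) - 2))*((-117 - 96)*(-130 + 117)) = -202 + (-11*((5 + 4) - 2))*(-213*(-13)) = -202 - 11*(9 - 2)*2769 = -202 - 11*7*2769 = -202 - 77*2769 = -202 - 213213 = -213415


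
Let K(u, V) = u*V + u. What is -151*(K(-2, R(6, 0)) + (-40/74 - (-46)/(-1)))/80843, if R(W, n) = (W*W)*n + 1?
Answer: 282370/2991191 ≈ 0.094401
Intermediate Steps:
R(W, n) = 1 + n*W**2 (R(W, n) = W**2*n + 1 = n*W**2 + 1 = 1 + n*W**2)
K(u, V) = u + V*u (K(u, V) = V*u + u = u + V*u)
-151*(K(-2, R(6, 0)) + (-40/74 - (-46)/(-1)))/80843 = -151*(-2*(1 + (1 + 0*6**2)) + (-40/74 - (-46)/(-1)))/80843 = -151*(-2*(1 + (1 + 0*36)) + (-40*1/74 - (-46)*(-1)))*(1/80843) = -151*(-2*(1 + (1 + 0)) + (-20/37 - 1*46))*(1/80843) = -151*(-2*(1 + 1) + (-20/37 - 46))*(1/80843) = -151*(-2*2 - 1722/37)*(1/80843) = -151*(-4 - 1722/37)*(1/80843) = -151*(-1870/37)*(1/80843) = (282370/37)*(1/80843) = 282370/2991191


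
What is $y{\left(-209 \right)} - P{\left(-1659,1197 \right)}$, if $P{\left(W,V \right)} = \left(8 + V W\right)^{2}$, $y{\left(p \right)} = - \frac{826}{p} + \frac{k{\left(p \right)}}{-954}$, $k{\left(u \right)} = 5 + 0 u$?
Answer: $- \frac{786270957658678891}{199386} \approx -3.9435 \cdot 10^{12}$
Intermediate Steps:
$k{\left(u \right)} = 5$ ($k{\left(u \right)} = 5 + 0 = 5$)
$y{\left(p \right)} = - \frac{5}{954} - \frac{826}{p}$ ($y{\left(p \right)} = - \frac{826}{p} + \frac{5}{-954} = - \frac{826}{p} + 5 \left(- \frac{1}{954}\right) = - \frac{826}{p} - \frac{5}{954} = - \frac{5}{954} - \frac{826}{p}$)
$y{\left(-209 \right)} - P{\left(-1659,1197 \right)} = \left(- \frac{5}{954} - \frac{826}{-209}\right) - \left(8 + 1197 \left(-1659\right)\right)^{2} = \left(- \frac{5}{954} - - \frac{826}{209}\right) - \left(8 - 1985823\right)^{2} = \left(- \frac{5}{954} + \frac{826}{209}\right) - \left(-1985815\right)^{2} = \frac{786959}{199386} - 3943461214225 = - \frac{786270957658678891}{199386}$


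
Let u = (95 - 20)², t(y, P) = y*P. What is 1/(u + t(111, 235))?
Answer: 1/31710 ≈ 3.1536e-5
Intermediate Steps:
t(y, P) = P*y
u = 5625 (u = 75² = 5625)
1/(u + t(111, 235)) = 1/(5625 + 235*111) = 1/(5625 + 26085) = 1/31710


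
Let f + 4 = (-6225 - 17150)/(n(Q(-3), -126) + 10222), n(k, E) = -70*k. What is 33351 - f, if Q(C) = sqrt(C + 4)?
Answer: 338643335/10152 ≈ 33357.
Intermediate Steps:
Q(C) = sqrt(4 + C)
f = -63983/10152 (f = -4 + (-6225 - 17150)/(-70*sqrt(4 - 3) + 10222) = -4 - 23375/(-70*sqrt(1) + 10222) = -4 - 23375/(-70*1 + 10222) = -4 - 23375/(-70 + 10222) = -4 - 23375/10152 = -63983/10152 ≈ -6.3025)
33351 - f = 33351 - 1*(-63983/10152) = 33351 + 63983/10152 = 338643335/10152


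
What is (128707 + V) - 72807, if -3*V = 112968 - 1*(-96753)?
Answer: -14007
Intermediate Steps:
V = -69907 (V = -(112968 - 1*(-96753))/3 = -(112968 + 96753)/3 = -⅓*209721 = -69907)
(128707 + V) - 72807 = (128707 - 69907) - 72807 = 58800 - 72807 = -14007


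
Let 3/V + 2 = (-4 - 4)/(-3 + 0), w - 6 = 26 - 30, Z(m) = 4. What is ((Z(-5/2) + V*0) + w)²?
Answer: 36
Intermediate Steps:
w = 2 (w = 6 + (26 - 30) = 6 - 4 = 2)
V = 9/2 (V = 3/(-2 + (-4 - 4)/(-3 + 0)) = 3/(-2 - 8/(-3)) = 3/(-2 - 8*(-⅓)) = 3/(-2 + 8/3) = 3/(⅔) = 3*(3/2) = 9/2 ≈ 4.5000)
((Z(-5/2) + V*0) + w)² = ((4 + (9/2)*0) + 2)² = ((4 + 0) + 2)² = (4 + 2)² = 6² = 36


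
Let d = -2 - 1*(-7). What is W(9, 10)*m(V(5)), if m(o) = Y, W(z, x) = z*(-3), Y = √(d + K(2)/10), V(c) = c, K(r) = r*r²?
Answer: -27*√145/5 ≈ -65.025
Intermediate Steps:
d = 5 (d = -2 + 7 = 5)
K(r) = r³
Y = √145/5 (Y = √(5 + 2³/10) = √(5 + 8*(⅒)) = √(5 + ⅘) = √(29/5) = √145/5 ≈ 2.4083)
W(z, x) = -3*z
m(o) = √145/5
W(9, 10)*m(V(5)) = (-3*9)*(√145/5) = -27*√145/5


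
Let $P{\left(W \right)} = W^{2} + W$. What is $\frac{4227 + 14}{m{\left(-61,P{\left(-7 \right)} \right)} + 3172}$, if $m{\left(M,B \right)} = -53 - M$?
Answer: $\frac{4241}{3180} \approx 1.3336$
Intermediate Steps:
$P{\left(W \right)} = W + W^{2}$
$\frac{4227 + 14}{m{\left(-61,P{\left(-7 \right)} \right)} + 3172} = \frac{4227 + 14}{\left(-53 - -61\right) + 3172} = \frac{4241}{\left(-53 + 61\right) + 3172} = \frac{4241}{8 + 3172} = \frac{4241}{3180}$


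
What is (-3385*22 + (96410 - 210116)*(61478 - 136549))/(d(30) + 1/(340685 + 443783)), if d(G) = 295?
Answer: 6696178570275008/231418061 ≈ 2.8935e+7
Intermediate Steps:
(-3385*22 + (96410 - 210116)*(61478 - 136549))/(d(30) + 1/(340685 + 443783)) = (-3385*22 + (96410 - 210116)*(61478 - 136549))/(295 + 1/(340685 + 443783)) = (-74470 - 113706*(-75071))/(295 + 1/784468) = (-74470 + 8536023126)/(295 + 1/784468) = 8535948656/(231418061/784468) = 8535948656*(784468/231418061) = 6696178570275008/231418061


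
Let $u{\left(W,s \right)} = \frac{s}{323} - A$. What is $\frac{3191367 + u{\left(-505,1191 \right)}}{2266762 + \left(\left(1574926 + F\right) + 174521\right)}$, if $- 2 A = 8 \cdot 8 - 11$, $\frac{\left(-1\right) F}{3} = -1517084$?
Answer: $\frac{294520369}{790654258} \approx 0.3725$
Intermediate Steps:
$F = 4551252$ ($F = \left(-3\right) \left(-1517084\right) = 4551252$)
$A = - \frac{53}{2}$ ($A = - \frac{8 \cdot 8 - 11}{2} = - \frac{64 - 11}{2} = \left(- \frac{1}{2}\right) 53 = - \frac{53}{2} \approx -26.5$)
$u{\left(W,s \right)} = \frac{53}{2} + \frac{s}{323}$ ($u{\left(W,s \right)} = \frac{s}{323} - - \frac{53}{2} = s \frac{1}{323} + \frac{53}{2} = \frac{s}{323} + \frac{53}{2} = \frac{53}{2} + \frac{s}{323}$)
$\frac{3191367 + u{\left(-505,1191 \right)}}{2266762 + \left(\left(1574926 + F\right) + 174521\right)} = \frac{3191367 + \left(\frac{53}{2} + \frac{1}{323} \cdot 1191\right)}{2266762 + \left(\left(1574926 + 4551252\right) + 174521\right)} = \frac{3191367 + \left(\frac{53}{2} + \frac{1191}{323}\right)}{2266762 + \left(6126178 + 174521\right)} = \frac{3191367 + \frac{19501}{646}}{2266762 + 6300699} = \frac{2061642583}{646 \cdot 8567461} = \frac{2061642583}{646} \cdot \frac{1}{8567461} = \frac{294520369}{790654258}$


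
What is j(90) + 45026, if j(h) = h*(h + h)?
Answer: 61226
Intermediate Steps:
j(h) = 2*h² (j(h) = h*(2*h) = 2*h²)
j(90) + 45026 = 2*90² + 45026 = 2*8100 + 45026 = 16200 + 45026 = 61226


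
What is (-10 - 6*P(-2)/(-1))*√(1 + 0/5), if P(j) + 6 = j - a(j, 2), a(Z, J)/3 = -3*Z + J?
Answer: -202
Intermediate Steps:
a(Z, J) = -9*Z + 3*J (a(Z, J) = 3*(-3*Z + J) = 3*(J - 3*Z) = -9*Z + 3*J)
P(j) = -12 + 10*j (P(j) = -6 + (j - (-9*j + 3*2)) = -6 + (j - (-9*j + 6)) = -6 + (j - (6 - 9*j)) = -6 + (j + (-6 + 9*j)) = -6 + (-6 + 10*j) = -12 + 10*j)
(-10 - 6*P(-2)/(-1))*√(1 + 0/5) = (-10 - 6*(-12 + 10*(-2))/(-1))*√(1 + 0/5) = (-10 - 6*(-12 - 20)*(-1))*√(1 + 0*(⅕)) = (-10 - (-192)*(-1))*√(1 + 0) = (-10 - 6*32)*√1 = (-10 - 192)*1 = -202*1 = -202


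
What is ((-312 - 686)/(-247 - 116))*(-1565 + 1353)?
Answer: -211576/363 ≈ -582.85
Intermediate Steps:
((-312 - 686)/(-247 - 116))*(-1565 + 1353) = -998/(-363)*(-212) = -998*(-1/363)*(-212) = (998/363)*(-212) = -211576/363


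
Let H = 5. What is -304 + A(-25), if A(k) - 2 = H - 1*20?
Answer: -317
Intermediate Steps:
A(k) = -13 (A(k) = 2 + (5 - 1*20) = 2 + (5 - 20) = 2 - 15 = -13)
-304 + A(-25) = -304 - 13 = -317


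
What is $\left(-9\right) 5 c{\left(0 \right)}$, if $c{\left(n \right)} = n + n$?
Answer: $0$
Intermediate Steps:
$c{\left(n \right)} = 2 n$
$\left(-9\right) 5 c{\left(0 \right)} = \left(-9\right) 5 \cdot 2 \cdot 0 = \left(-45\right) 0 = 0$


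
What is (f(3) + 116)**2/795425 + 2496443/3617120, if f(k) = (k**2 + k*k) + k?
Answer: 410724579711/575429535200 ≈ 0.71377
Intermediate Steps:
f(k) = k + 2*k**2 (f(k) = (k**2 + k**2) + k = 2*k**2 + k = k + 2*k**2)
(f(3) + 116)**2/795425 + 2496443/3617120 = (3*(1 + 2*3) + 116)**2/795425 + 2496443/3617120 = (3*(1 + 6) + 116)**2*(1/795425) + 2496443*(1/3617120) = (3*7 + 116)**2*(1/795425) + 2496443/3617120 = (21 + 116)**2*(1/795425) + 2496443/3617120 = 137**2*(1/795425) + 2496443/3617120 = 18769*(1/795425) + 2496443/3617120 = 18769/795425 + 2496443/3617120 = 410724579711/575429535200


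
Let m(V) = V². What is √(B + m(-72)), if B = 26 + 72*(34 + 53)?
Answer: √11474 ≈ 107.12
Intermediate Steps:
B = 6290 (B = 26 + 72*87 = 26 + 6264 = 6290)
√(B + m(-72)) = √(6290 + (-72)²) = √(6290 + 5184) = √11474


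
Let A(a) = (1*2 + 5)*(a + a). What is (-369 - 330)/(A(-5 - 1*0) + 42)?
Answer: 699/28 ≈ 24.964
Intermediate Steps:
A(a) = 14*a (A(a) = (2 + 5)*(2*a) = 7*(2*a) = 14*a)
(-369 - 330)/(A(-5 - 1*0) + 42) = (-369 - 330)/(14*(-5 - 1*0) + 42) = -699/(14*(-5 + 0) + 42) = -699/(14*(-5) + 42) = -699/(-70 + 42) = -699/(-28) = -699*(-1/28) = 699/28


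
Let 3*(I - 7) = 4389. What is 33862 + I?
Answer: 35332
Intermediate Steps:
I = 1470 (I = 7 + (1/3)*4389 = 7 + 1463 = 1470)
33862 + I = 33862 + 1470 = 35332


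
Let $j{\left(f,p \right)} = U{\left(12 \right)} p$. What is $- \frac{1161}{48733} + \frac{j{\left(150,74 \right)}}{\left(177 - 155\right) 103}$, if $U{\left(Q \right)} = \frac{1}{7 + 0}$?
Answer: $- \frac{7404770}{386501423} \approx -0.019158$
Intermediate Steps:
$U{\left(Q \right)} = \frac{1}{7}$
$j{\left(f,p \right)} = \frac{p}{7}$
$- \frac{1161}{48733} + \frac{j{\left(150,74 \right)}}{\left(177 - 155\right) 103} = - \frac{1161}{48733} + \frac{\frac{1}{7} \cdot 74}{\left(177 - 155\right) 103} = \left(-1161\right) \frac{1}{48733} + \frac{74}{7 \left(177 - 155\right) 103} = - \frac{1161}{48733} + \frac{74}{7 \cdot 22 \cdot 103} = - \frac{1161}{48733} + \frac{74}{7 \cdot 2266} = - \frac{1161}{48733} + \frac{74}{7} \cdot \frac{1}{2266} = - \frac{1161}{48733} + \frac{37}{7931} = - \frac{7404770}{386501423}$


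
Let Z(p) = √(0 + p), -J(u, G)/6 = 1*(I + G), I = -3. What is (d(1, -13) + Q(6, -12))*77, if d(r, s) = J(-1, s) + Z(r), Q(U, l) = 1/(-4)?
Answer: 29799/4 ≈ 7449.8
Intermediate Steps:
Q(U, l) = -¼
J(u, G) = 18 - 6*G (J(u, G) = -6*(-3 + G) = 18 - 6*G)
Z(p) = √p
d(r, s) = 18 + √r - 6*s (d(r, s) = (18 - 6*s) + √r = 18 + √r - 6*s)
(d(1, -13) + Q(6, -12))*77 = ((18 + √1 - 6*(-13)) - ¼)*77 = ((18 + 1 + 78) - ¼)*77 = (97 - ¼)*77 = (387/4)*77 = 29799/4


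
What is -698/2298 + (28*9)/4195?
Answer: -1174507/4820055 ≈ -0.24367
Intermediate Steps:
-698/2298 + (28*9)/4195 = -698*1/2298 + 252*(1/4195) = -349/1149 + 252/4195 = -1174507/4820055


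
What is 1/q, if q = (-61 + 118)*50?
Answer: 1/2850 ≈ 0.00035088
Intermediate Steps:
q = 2850 (q = 57*50 = 2850)
1/q = 1/2850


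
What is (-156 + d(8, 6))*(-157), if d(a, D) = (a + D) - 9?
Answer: 23707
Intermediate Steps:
d(a, D) = -9 + D + a (d(a, D) = (D + a) - 9 = -9 + D + a)
(-156 + d(8, 6))*(-157) = (-156 + (-9 + 6 + 8))*(-157) = (-156 + 5)*(-157) = -151*(-157) = 23707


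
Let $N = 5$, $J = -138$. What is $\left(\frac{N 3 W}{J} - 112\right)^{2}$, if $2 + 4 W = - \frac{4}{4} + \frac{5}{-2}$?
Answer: $\frac{1694227921}{135424} \approx 12511.0$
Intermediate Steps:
$W = - \frac{11}{8}$ ($W = - \frac{1}{2} + \frac{- \frac{4}{4} + \frac{5}{-2}}{4} = - \frac{1}{2} + \frac{\left(-4\right) \frac{1}{4} + 5 \left(- \frac{1}{2}\right)}{4} = - \frac{1}{2} + \frac{-1 - \frac{5}{2}}{4} = - \frac{1}{2} + \frac{1}{4} \left(- \frac{7}{2}\right) = - \frac{1}{2} - \frac{7}{8} = - \frac{11}{8} \approx -1.375$)
$\left(\frac{N 3 W}{J} - 112\right)^{2} = \left(\frac{5 \cdot 3 \left(- \frac{11}{8}\right)}{-138} - 112\right)^{2} = \left(15 \left(- \frac{11}{8}\right) \left(- \frac{1}{138}\right) - 112\right)^{2} = \left(\left(- \frac{165}{8}\right) \left(- \frac{1}{138}\right) - 112\right)^{2} = \left(\frac{55}{368} - 112\right)^{2} = \left(- \frac{41161}{368}\right)^{2} = \frac{1694227921}{135424}$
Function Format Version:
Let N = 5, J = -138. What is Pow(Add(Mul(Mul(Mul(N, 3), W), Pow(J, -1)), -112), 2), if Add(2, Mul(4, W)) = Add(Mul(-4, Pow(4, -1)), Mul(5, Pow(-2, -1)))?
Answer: Rational(1694227921, 135424) ≈ 12511.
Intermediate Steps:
W = Rational(-11, 8) (W = Add(Rational(-1, 2), Mul(Rational(1, 4), Add(Mul(-4, Pow(4, -1)), Mul(5, Pow(-2, -1))))) = Add(Rational(-1, 2), Mul(Rational(1, 4), Add(Mul(-4, Rational(1, 4)), Mul(5, Rational(-1, 2))))) = Add(Rational(-1, 2), Mul(Rational(1, 4), Add(-1, Rational(-5, 2)))) = Add(Rational(-1, 2), Mul(Rational(1, 4), Rational(-7, 2))) = Add(Rational(-1, 2), Rational(-7, 8)) = Rational(-11, 8) ≈ -1.3750)
Pow(Add(Mul(Mul(Mul(N, 3), W), Pow(J, -1)), -112), 2) = Pow(Add(Mul(Mul(Mul(5, 3), Rational(-11, 8)), Pow(-138, -1)), -112), 2) = Pow(Add(Mul(Mul(15, Rational(-11, 8)), Rational(-1, 138)), -112), 2) = Pow(Add(Mul(Rational(-165, 8), Rational(-1, 138)), -112), 2) = Pow(Add(Rational(55, 368), -112), 2) = Pow(Rational(-41161, 368), 2) = Rational(1694227921, 135424)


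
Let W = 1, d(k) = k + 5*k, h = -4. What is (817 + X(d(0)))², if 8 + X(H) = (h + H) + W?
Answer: 649636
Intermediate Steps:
d(k) = 6*k
X(H) = -11 + H (X(H) = -8 + ((-4 + H) + 1) = -8 + (-3 + H) = -11 + H)
(817 + X(d(0)))² = (817 + (-11 + 6*0))² = (817 + (-11 + 0))² = (817 - 11)² = 806² = 649636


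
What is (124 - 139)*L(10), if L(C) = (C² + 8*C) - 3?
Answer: -2655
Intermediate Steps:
L(C) = -3 + C² + 8*C
(124 - 139)*L(10) = (124 - 139)*(-3 + 10² + 8*10) = -15*(-3 + 100 + 80) = -15*177 = -2655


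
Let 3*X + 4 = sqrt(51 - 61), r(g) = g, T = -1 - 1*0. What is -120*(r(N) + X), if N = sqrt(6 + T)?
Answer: 160 - 120*sqrt(5) - 40*I*sqrt(10) ≈ -108.33 - 126.49*I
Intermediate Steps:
T = -1 (T = -1 + 0 = -1)
N = sqrt(5) (N = sqrt(6 - 1) = sqrt(5) ≈ 2.2361)
X = -4/3 + I*sqrt(10)/3 (X = -4/3 + sqrt(51 - 61)/3 = -4/3 + sqrt(-10)/3 = -4/3 + (I*sqrt(10))/3 = -4/3 + I*sqrt(10)/3 ≈ -1.3333 + 1.0541*I)
-120*(r(N) + X) = -120*(sqrt(5) + (-4/3 + I*sqrt(10)/3)) = -120*(-4/3 + sqrt(5) + I*sqrt(10)/3) = 160 - 120*sqrt(5) - 40*I*sqrt(10)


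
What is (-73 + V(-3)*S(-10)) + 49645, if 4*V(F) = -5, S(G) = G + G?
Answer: 49597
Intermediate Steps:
S(G) = 2*G
V(F) = -5/4 (V(F) = (¼)*(-5) = -5/4)
(-73 + V(-3)*S(-10)) + 49645 = (-73 - 5*(-10)/2) + 49645 = (-73 - 5/4*(-20)) + 49645 = (-73 + 25) + 49645 = -48 + 49645 = 49597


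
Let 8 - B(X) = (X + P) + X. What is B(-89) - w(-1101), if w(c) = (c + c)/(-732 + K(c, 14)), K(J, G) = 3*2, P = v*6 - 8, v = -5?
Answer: 26737/121 ≈ 220.97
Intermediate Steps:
P = -38 (P = -5*6 - 8 = -30 - 8 = -38)
K(J, G) = 6
B(X) = 46 - 2*X (B(X) = 8 - ((X - 38) + X) = 8 - ((-38 + X) + X) = 8 - (-38 + 2*X) = 8 + (38 - 2*X) = 46 - 2*X)
w(c) = -c/363 (w(c) = (c + c)/(-732 + 6) = (2*c)/(-726) = (2*c)*(-1/726) = -c/363)
B(-89) - w(-1101) = (46 - 2*(-89)) - (-1)*(-1101)/363 = (46 + 178) - 1*367/121 = 224 - 367/121 = 26737/121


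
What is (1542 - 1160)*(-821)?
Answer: -313622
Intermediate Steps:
(1542 - 1160)*(-821) = 382*(-821) = -313622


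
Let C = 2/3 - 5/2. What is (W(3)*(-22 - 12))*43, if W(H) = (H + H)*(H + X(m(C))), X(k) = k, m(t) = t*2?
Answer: 5848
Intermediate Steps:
C = -11/6 (C = 2*(⅓) - 5*½ = ⅔ - 5/2 = -11/6 ≈ -1.8333)
m(t) = 2*t
W(H) = 2*H*(-11/3 + H) (W(H) = (H + H)*(H + 2*(-11/6)) = (2*H)*(H - 11/3) = (2*H)*(-11/3 + H) = 2*H*(-11/3 + H))
(W(3)*(-22 - 12))*43 = (((⅔)*3*(-11 + 3*3))*(-22 - 12))*43 = (((⅔)*3*(-11 + 9))*(-34))*43 = (((⅔)*3*(-2))*(-34))*43 = -4*(-34)*43 = 136*43 = 5848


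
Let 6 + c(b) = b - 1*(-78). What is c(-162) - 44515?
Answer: -44605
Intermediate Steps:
c(b) = 72 + b (c(b) = -6 + (b - 1*(-78)) = -6 + (b + 78) = -6 + (78 + b) = 72 + b)
c(-162) - 44515 = (72 - 162) - 44515 = -90 - 44515 = -44605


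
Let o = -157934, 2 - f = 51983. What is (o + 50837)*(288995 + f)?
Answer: -25383488358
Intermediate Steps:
f = -51981 (f = 2 - 1*51983 = 2 - 51983 = -51981)
(o + 50837)*(288995 + f) = (-157934 + 50837)*(288995 - 51981) = -107097*237014 = -25383488358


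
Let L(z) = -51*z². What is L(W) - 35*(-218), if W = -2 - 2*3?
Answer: 4366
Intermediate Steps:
W = -8 (W = -2 - 6 = -8)
L(W) - 35*(-218) = -51*(-8)² - 35*(-218) = -51*64 - 1*(-7630) = -3264 + 7630 = 4366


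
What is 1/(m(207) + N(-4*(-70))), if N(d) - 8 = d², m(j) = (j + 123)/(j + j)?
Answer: 69/5410207 ≈ 1.2754e-5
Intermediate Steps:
m(j) = (123 + j)/(2*j) (m(j) = (123 + j)/((2*j)) = (123 + j)*(1/(2*j)) = (123 + j)/(2*j))
N(d) = 8 + d²
1/(m(207) + N(-4*(-70))) = 1/((½)*(123 + 207)/207 + (8 + (-4*(-70))²)) = 1/((½)*(1/207)*330 + (8 + 280²)) = 1/(55/69 + (8 + 78400)) = 1/(55/69 + 78408) = 1/(5410207/69) = 69/5410207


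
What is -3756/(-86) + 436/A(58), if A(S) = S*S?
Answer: 1584085/36163 ≈ 43.804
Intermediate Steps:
A(S) = S**2
-3756/(-86) + 436/A(58) = -3756/(-86) + 436/(58**2) = -3756*(-1/86) + 436/3364 = 1878/43 + 436*(1/3364) = 1878/43 + 109/841 = 1584085/36163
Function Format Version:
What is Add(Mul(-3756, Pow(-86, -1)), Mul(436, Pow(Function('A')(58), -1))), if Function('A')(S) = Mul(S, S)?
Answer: Rational(1584085, 36163) ≈ 43.804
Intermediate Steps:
Function('A')(S) = Pow(S, 2)
Add(Mul(-3756, Pow(-86, -1)), Mul(436, Pow(Function('A')(58), -1))) = Add(Mul(-3756, Pow(-86, -1)), Mul(436, Pow(Pow(58, 2), -1))) = Add(Mul(-3756, Rational(-1, 86)), Mul(436, Pow(3364, -1))) = Add(Rational(1878, 43), Mul(436, Rational(1, 3364))) = Add(Rational(1878, 43), Rational(109, 841)) = Rational(1584085, 36163)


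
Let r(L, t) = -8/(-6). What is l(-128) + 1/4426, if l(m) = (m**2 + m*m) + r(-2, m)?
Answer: 435111211/13278 ≈ 32769.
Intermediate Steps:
r(L, t) = 4/3 (r(L, t) = -8*(-1/6) = 4/3)
l(m) = 4/3 + 2*m**2 (l(m) = (m**2 + m*m) + 4/3 = (m**2 + m**2) + 4/3 = 2*m**2 + 4/3 = 4/3 + 2*m**2)
l(-128) + 1/4426 = (4/3 + 2*(-128)**2) + 1/4426 = (4/3 + 2*16384) + 1/4426 = (4/3 + 32768) + 1/4426 = 98308/3 + 1/4426 = 435111211/13278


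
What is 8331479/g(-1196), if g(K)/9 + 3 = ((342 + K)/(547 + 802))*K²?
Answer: -11239165171/10994213799 ≈ -1.0223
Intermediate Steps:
g(K) = -27 + 9*K²*(18/71 + K/1349) (g(K) = -27 + 9*(((342 + K)/(547 + 802))*K²) = -27 + 9*(((342 + K)/1349)*K²) = -27 + 9*(((342 + K)*(1/1349))*K²) = -27 + 9*((18/71 + K/1349)*K²) = -27 + 9*(K²*(18/71 + K/1349)) = -27 + 9*K²*(18/71 + K/1349))
8331479/g(-1196) = 8331479/(-27 + (9/1349)*(-1196)³ + (162/71)*(-1196)²) = 8331479/(-27 + (9/1349)*(-1710777536) + (162/71)*1430416) = 8331479/(-27 - 15396997824/1349 + 231727392/71) = 8331479/(-10994213799/1349) = 8331479*(-1349/10994213799) = -11239165171/10994213799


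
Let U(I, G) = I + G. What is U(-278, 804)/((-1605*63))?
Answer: -526/101115 ≈ -0.0052020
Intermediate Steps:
U(I, G) = G + I
U(-278, 804)/((-1605*63)) = (804 - 278)/((-1605*63)) = 526/(-101115) = 526*(-1/101115) = -526/101115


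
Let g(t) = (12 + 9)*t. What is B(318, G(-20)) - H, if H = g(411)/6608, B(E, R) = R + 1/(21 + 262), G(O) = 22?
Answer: 5529349/267152 ≈ 20.697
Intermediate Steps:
g(t) = 21*t
B(E, R) = 1/283 + R (B(E, R) = R + 1/283 = 1/283 + R)
H = 1233/944 (H = (21*411)/6608 = 8631*(1/6608) = 1233/944 ≈ 1.3061)
B(318, G(-20)) - H = (1/283 + 22) - 1*1233/944 = 6227/283 - 1233/944 = 5529349/267152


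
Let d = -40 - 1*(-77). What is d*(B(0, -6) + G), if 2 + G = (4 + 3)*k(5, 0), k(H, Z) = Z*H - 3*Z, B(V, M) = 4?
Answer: 74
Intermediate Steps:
d = 37 (d = -40 + 77 = 37)
k(H, Z) = -3*Z + H*Z (k(H, Z) = H*Z - 3*Z = -3*Z + H*Z)
G = -2 (G = -2 + (4 + 3)*(0*(-3 + 5)) = -2 + 7*(0*2) = -2 + 7*0 = -2 + 0 = -2)
d*(B(0, -6) + G) = 37*(4 - 2) = 37*2 = 74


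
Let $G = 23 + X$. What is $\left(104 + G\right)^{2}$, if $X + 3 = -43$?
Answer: $6561$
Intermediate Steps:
$X = -46$ ($X = -3 - 43 = -46$)
$G = -23$ ($G = 23 - 46 = -23$)
$\left(104 + G\right)^{2} = \left(104 - 23\right)^{2} = 81^{2} = 6561$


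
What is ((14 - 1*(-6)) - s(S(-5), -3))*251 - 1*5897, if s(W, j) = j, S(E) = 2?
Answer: -124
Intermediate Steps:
((14 - 1*(-6)) - s(S(-5), -3))*251 - 1*5897 = ((14 - 1*(-6)) - 1*(-3))*251 - 1*5897 = ((14 + 6) + 3)*251 - 5897 = (20 + 3)*251 - 5897 = 23*251 - 5897 = 5773 - 5897 = -124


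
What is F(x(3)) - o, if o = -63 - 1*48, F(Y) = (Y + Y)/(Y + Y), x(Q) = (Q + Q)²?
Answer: 112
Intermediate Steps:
x(Q) = 4*Q² (x(Q) = (2*Q)² = 4*Q²)
F(Y) = 1 (F(Y) = (2*Y)/((2*Y)) = (2*Y)*(1/(2*Y)) = 1)
o = -111 (o = -63 - 48 = -111)
F(x(3)) - o = 1 - 1*(-111) = 1 + 111 = 112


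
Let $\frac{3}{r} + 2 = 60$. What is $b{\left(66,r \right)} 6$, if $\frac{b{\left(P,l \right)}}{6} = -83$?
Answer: $-2988$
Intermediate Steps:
$r = \frac{3}{58}$ ($r = \frac{3}{-2 + 60} = \frac{3}{58} \approx 0.051724$)
$b{\left(P,l \right)} = -498$ ($b{\left(P,l \right)} = 6 \left(-83\right) = -498$)
$b{\left(66,r \right)} 6 = \left(-498\right) 6 = -2988$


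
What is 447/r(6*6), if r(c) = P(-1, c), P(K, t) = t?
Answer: 149/12 ≈ 12.417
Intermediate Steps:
r(c) = c
447/r(6*6) = 447/((6*6)) = 447/36 = 447*(1/36) = 149/12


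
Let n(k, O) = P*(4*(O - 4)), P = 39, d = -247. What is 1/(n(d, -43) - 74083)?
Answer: -1/81415 ≈ -1.2283e-5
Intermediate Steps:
n(k, O) = -624 + 156*O (n(k, O) = 39*(4*(O - 4)) = 39*(4*(-4 + O)) = 39*(-16 + 4*O) = -624 + 156*O)
1/(n(d, -43) - 74083) = 1/((-624 + 156*(-43)) - 74083) = 1/((-624 - 6708) - 74083) = 1/(-7332 - 74083) = 1/(-81415) = -1/81415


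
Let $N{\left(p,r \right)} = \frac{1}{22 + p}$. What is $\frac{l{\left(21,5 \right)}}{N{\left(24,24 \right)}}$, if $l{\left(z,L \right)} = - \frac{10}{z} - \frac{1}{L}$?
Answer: $- \frac{3266}{105} \approx -31.105$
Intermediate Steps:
$l{\left(z,L \right)} = - \frac{1}{L} - \frac{10}{z}$
$\frac{l{\left(21,5 \right)}}{N{\left(24,24 \right)}} = \frac{- \frac{1}{5} - \frac{10}{21}}{\frac{1}{22 + 24}} = \frac{\left(-1\right) \frac{1}{5} - \frac{10}{21}}{\frac{1}{46}} = \left(- \frac{1}{5} - \frac{10}{21}\right) \frac{1}{\frac{1}{46}} = \left(- \frac{71}{105}\right) 46 = - \frac{3266}{105}$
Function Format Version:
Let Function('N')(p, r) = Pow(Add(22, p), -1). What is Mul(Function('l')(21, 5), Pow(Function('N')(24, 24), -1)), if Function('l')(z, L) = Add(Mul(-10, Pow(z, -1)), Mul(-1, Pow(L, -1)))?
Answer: Rational(-3266, 105) ≈ -31.105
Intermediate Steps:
Function('l')(z, L) = Add(Mul(-1, Pow(L, -1)), Mul(-10, Pow(z, -1)))
Mul(Function('l')(21, 5), Pow(Function('N')(24, 24), -1)) = Mul(Add(Mul(-1, Pow(5, -1)), Mul(-10, Pow(21, -1))), Pow(Pow(Add(22, 24), -1), -1)) = Mul(Add(Mul(-1, Rational(1, 5)), Mul(-10, Rational(1, 21))), Pow(Pow(46, -1), -1)) = Mul(Add(Rational(-1, 5), Rational(-10, 21)), Pow(Rational(1, 46), -1)) = Mul(Rational(-71, 105), 46) = Rational(-3266, 105)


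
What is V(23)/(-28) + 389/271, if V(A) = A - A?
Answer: 389/271 ≈ 1.4354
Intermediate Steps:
V(A) = 0
V(23)/(-28) + 389/271 = 0/(-28) + 389/271 = 0*(-1/28) + 389*(1/271) = 0 + 389/271 = 389/271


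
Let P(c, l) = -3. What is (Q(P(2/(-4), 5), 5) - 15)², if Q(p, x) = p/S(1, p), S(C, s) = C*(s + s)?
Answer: 841/4 ≈ 210.25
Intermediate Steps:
S(C, s) = 2*C*s (S(C, s) = C*(2*s) = 2*C*s)
Q(p, x) = ½ (Q(p, x) = p/((2*1*p)) = p/((2*p)) = p*(1/(2*p)) = ½)
(Q(P(2/(-4), 5), 5) - 15)² = (½ - 15)² = (-29/2)² = 841/4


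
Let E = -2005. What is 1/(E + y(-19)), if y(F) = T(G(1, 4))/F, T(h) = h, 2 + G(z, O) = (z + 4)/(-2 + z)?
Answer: -19/38088 ≈ -0.00049884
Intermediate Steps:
G(z, O) = -2 + (4 + z)/(-2 + z) (G(z, O) = -2 + (z + 4)/(-2 + z) = -2 + (4 + z)/(-2 + z))
y(F) = -7/F (y(F) = ((8 - 1*1)/(-2 + 1))/F = ((8 - 1)/(-1))/F = (-1*7)/F = -7/F)
1/(E + y(-19)) = 1/(-2005 - 7/(-19)) = 1/(-2005 - 7*(-1/19)) = 1/(-2005 + 7/19) = 1/(-38088/19) = -19/38088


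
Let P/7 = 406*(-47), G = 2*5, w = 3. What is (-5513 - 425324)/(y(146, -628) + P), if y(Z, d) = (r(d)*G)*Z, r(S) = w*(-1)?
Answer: 430837/137954 ≈ 3.1230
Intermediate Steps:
r(S) = -3 (r(S) = 3*(-1) = -3)
G = 10
y(Z, d) = -30*Z (y(Z, d) = (-3*10)*Z = -30*Z)
P = -133574 (P = 7*(406*(-47)) = 7*(-19082) = -133574)
(-5513 - 425324)/(y(146, -628) + P) = (-5513 - 425324)/(-30*146 - 133574) = -430837/(-4380 - 133574) = -430837/(-137954) = -430837*(-1/137954) = 430837/137954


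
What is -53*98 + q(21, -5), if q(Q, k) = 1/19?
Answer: -98685/19 ≈ -5193.9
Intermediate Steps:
q(Q, k) = 1/19
-53*98 + q(21, -5) = -53*98 + 1/19 = -5194 + 1/19 = -98685/19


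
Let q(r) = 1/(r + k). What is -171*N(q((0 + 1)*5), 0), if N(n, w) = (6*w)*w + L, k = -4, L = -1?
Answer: 171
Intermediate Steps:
q(r) = 1/(-4 + r) (q(r) = 1/(r - 4) = 1/(-4 + r))
N(n, w) = -1 + 6*w² (N(n, w) = (6*w)*w - 1 = 6*w² - 1 = -1 + 6*w²)
-171*N(q((0 + 1)*5), 0) = -171*(-1 + 6*0²) = -171*(-1 + 6*0) = -171*(-1 + 0) = -171*(-1) = 171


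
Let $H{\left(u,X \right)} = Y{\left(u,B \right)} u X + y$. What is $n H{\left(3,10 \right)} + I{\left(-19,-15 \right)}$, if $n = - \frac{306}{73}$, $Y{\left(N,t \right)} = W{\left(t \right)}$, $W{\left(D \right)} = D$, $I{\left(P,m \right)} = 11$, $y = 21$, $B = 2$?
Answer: $- \frac{23983}{73} \approx -328.53$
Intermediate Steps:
$Y{\left(N,t \right)} = t$
$H{\left(u,X \right)} = 21 + 2 X u$ ($H{\left(u,X \right)} = 2 u X + 21 = 2 X u + 21 = 21 + 2 X u$)
$n = - \frac{306}{73}$ ($n = \left(-306\right) \frac{1}{73} = - \frac{306}{73} \approx -4.1918$)
$n H{\left(3,10 \right)} + I{\left(-19,-15 \right)} = - \frac{306 \left(21 + 2 \cdot 10 \cdot 3\right)}{73} + 11 = - \frac{306 \left(21 + 60\right)}{73} + 11 = \left(- \frac{306}{73}\right) 81 + 11 = - \frac{24786}{73} + 11 = - \frac{23983}{73}$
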